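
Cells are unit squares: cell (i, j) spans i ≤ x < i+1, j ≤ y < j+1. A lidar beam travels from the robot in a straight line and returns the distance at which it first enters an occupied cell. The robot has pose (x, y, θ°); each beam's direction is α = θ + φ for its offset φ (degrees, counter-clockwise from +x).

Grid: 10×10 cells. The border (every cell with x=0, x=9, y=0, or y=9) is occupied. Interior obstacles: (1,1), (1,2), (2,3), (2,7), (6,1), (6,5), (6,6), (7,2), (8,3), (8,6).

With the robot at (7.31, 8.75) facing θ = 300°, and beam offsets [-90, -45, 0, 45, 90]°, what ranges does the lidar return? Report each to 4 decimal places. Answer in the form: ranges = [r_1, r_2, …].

beam 1: φ=-90°, α=210°
  d=(-0.8660,-0.5000)  start (7,8)  tX=0.3580 tY=1.5000  stride 1/|dx|=1.1547 1/|dy|=2.0000
    cross x-line → (6,8), t=0.3580
    cross y-line → (6,7), t=1.5000
    cross x-line → (5,7), t=1.5127
    cross x-line → (4,7), t=2.6674
    cross y-line → (4,6), t=3.5000
    cross x-line → (3,6), t=3.8221
    cross x-line → (2,6), t=4.9768
    cross y-line → (2,5), t=5.5000
    cross x-line → (1,5), t=6.1315
    cross x-line → (0,5), t=7.2862 (wall)
  → r_1 = 7.2862
beam 2: φ=-45°, α=255°
  d=(-0.2588,-0.9659)  start (7,8)  tX=1.1977 tY=0.7765  stride 1/|dx|=3.8637 1/|dy|=1.0353
    cross y-line → (7,7), t=0.7765
    cross x-line → (6,7), t=1.1977
    cross y-line → (6,6), t=1.8117 (wall)
  → r_2 = 1.8117
beam 3: φ=0°, α=300°
  d=(0.5000,-0.8660)  start (7,8)  tX=1.3800 tY=0.8660  stride 1/|dx|=2.0000 1/|dy|=1.1547
    cross y-line → (7,7), t=0.8660
    cross x-line → (8,7), t=1.3800
    cross y-line → (8,6), t=2.0207 (wall)
  → r_3 = 2.0207
beam 4: φ=45°, α=345°
  d=(0.9659,-0.2588)  start (7,8)  tX=0.7143 tY=2.8978  stride 1/|dx|=1.0353 1/|dy|=3.8637
    cross x-line → (8,8), t=0.7143
    cross x-line → (9,8), t=1.7496 (wall)
  → r_4 = 1.7496
beam 5: φ=90°, α=30°
  d=(0.8660,0.5000)  start (7,8)  tX=0.7967 tY=0.5000  stride 1/|dx|=1.1547 1/|dy|=2.0000
    cross y-line → (7,9), t=0.5000 (wall)
  → r_5 = 0.5000

ranges = [7.2862, 1.8117, 2.0207, 1.7496, 0.5000]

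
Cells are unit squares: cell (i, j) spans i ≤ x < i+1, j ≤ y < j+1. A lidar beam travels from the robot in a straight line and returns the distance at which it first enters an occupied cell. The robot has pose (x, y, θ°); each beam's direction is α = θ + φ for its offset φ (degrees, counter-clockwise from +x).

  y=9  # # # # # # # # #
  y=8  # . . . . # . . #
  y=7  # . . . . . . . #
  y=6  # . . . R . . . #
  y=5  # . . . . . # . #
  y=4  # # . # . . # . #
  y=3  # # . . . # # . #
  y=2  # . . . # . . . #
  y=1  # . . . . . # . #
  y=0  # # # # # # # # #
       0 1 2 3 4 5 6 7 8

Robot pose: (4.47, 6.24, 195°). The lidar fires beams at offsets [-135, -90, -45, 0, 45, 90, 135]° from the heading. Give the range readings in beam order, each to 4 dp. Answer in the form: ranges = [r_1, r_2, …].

beam 1: φ=-135°, α=60°
  cosα=0.5000 sinα=0.8660 | (4,6) | tMaxX 1.0600 tMaxY 0.8776 | tΔX 2.0000 tΔY 1.1547
    t=0.8776 [y] (4,7)
    t=1.0600 [x] (5,7)
    t=2.0323 [y] (5,8) — stop
  → r_1 = 2.0323
beam 2: φ=-90°, α=105°
  cosα=-0.2588 sinα=0.9659 | (4,6) | tMaxX 1.8159 tMaxY 0.7868 | tΔX 3.8637 tΔY 1.0353
    t=0.7868 [y] (4,7)
    t=1.8159 [x] (3,7)
    t=1.8221 [y] (3,8)
    t=2.8574 [y] (3,9) — stop
  → r_2 = 2.8574
beam 3: φ=-45°, α=150°
  cosα=-0.8660 sinα=0.5000 | (4,6) | tMaxX 0.5427 tMaxY 1.5200 | tΔX 1.1547 tΔY 2.0000
    t=0.5427 [x] (3,6)
    t=1.5200 [y] (3,7)
    t=1.6974 [x] (2,7)
    t=2.8521 [x] (1,7)
    t=3.5200 [y] (1,8)
    t=4.0068 [x] (0,8) — stop
  → r_3 = 4.0068
beam 4: φ=0°, α=195°
  cosα=-0.9659 sinα=-0.2588 | (4,6) | tMaxX 0.4866 tMaxY 0.9273 | tΔX 1.0353 tΔY 3.8637
    t=0.4866 [x] (3,6)
    t=0.9273 [y] (3,5)
    t=1.5219 [x] (2,5)
    t=2.5571 [x] (1,5)
    t=3.5924 [x] (0,5) — stop
  → r_4 = 3.5924
beam 5: φ=45°, α=240°
  cosα=-0.5000 sinα=-0.8660 | (4,6) | tMaxX 0.9400 tMaxY 0.2771 | tΔX 2.0000 tΔY 1.1547
    t=0.2771 [y] (4,5)
    t=0.9400 [x] (3,5)
    t=1.4318 [y] (3,4) — stop
  → r_5 = 1.4318
beam 6: φ=90°, α=285°
  cosα=0.2588 sinα=-0.9659 | (4,6) | tMaxX 2.0478 tMaxY 0.2485 | tΔX 3.8637 tΔY 1.0353
    t=0.2485 [y] (4,5)
    t=1.2837 [y] (4,4)
    t=2.0478 [x] (5,4)
    t=2.3190 [y] (5,3) — stop
  → r_6 = 2.3190
beam 7: φ=135°, α=330°
  cosα=0.8660 sinα=-0.5000 | (4,6) | tMaxX 0.6120 tMaxY 0.4800 | tΔX 1.1547 tΔY 2.0000
    t=0.4800 [y] (4,5)
    t=0.6120 [x] (5,5)
    t=1.7667 [x] (6,5) — stop
  → r_7 = 1.7667

ranges = [2.0323, 2.8574, 4.0068, 3.5924, 1.4318, 2.3190, 1.7667]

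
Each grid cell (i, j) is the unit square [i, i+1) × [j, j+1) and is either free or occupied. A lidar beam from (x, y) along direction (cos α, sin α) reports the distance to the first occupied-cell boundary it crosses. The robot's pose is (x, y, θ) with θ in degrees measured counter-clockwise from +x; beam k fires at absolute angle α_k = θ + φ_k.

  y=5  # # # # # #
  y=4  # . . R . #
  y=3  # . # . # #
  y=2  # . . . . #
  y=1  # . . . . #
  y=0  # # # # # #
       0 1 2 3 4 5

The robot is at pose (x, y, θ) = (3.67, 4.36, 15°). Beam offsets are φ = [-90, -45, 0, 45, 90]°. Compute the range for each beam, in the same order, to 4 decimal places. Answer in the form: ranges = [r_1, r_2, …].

ranges = [1.2750, 0.7200, 1.3769, 0.7390, 0.6626]

beam 1: φ=-90°, α=285°
  dir = (cos 285°, sin 285°) = (0.2588, -0.9659); from cell (3,4)
  next x-line at t=1.2750, next y-line at t=0.3727; Δt_x=3.8637, Δt_y=1.0353
    y: enter (3,3) at t=0.3727
    x: enter (4,3) at t=1.2750 ← occupied
  → r_1 = 1.2750
beam 2: φ=-45°, α=330°
  dir = (cos 330°, sin 330°) = (0.8660, -0.5000); from cell (3,4)
  next x-line at t=0.3811, next y-line at t=0.7200; Δt_x=1.1547, Δt_y=2.0000
    x: enter (4,4) at t=0.3811
    y: enter (4,3) at t=0.7200 ← occupied
  → r_2 = 0.7200
beam 3: φ=0°, α=15°
  dir = (cos 15°, sin 15°) = (0.9659, 0.2588); from cell (3,4)
  next x-line at t=0.3416, next y-line at t=2.4728; Δt_x=1.0353, Δt_y=3.8637
    x: enter (4,4) at t=0.3416
    x: enter (5,4) at t=1.3769 ← occupied
  → r_3 = 1.3769
beam 4: φ=45°, α=60°
  dir = (cos 60°, sin 60°) = (0.5000, 0.8660); from cell (3,4)
  next x-line at t=0.6600, next y-line at t=0.7390; Δt_x=2.0000, Δt_y=1.1547
    x: enter (4,4) at t=0.6600
    y: enter (4,5) at t=0.7390 ← occupied
  → r_4 = 0.7390
beam 5: φ=90°, α=105°
  dir = (cos 105°, sin 105°) = (-0.2588, 0.9659); from cell (3,4)
  next x-line at t=2.5887, next y-line at t=0.6626; Δt_x=3.8637, Δt_y=1.0353
    y: enter (3,5) at t=0.6626 ← occupied
  → r_5 = 0.6626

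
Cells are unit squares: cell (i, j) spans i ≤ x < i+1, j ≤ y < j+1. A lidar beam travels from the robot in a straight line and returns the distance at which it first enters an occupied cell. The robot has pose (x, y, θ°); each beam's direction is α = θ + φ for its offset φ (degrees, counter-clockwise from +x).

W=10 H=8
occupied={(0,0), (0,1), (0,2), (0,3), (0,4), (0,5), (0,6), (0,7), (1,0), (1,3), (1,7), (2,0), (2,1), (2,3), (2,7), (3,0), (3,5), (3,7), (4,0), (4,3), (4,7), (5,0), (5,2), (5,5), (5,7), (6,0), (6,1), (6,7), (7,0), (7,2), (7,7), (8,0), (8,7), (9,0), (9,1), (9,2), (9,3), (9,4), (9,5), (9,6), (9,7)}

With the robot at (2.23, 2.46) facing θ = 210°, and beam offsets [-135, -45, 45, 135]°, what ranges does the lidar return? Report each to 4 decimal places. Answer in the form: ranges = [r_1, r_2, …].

ranges = [0.5590, 1.2734, 0.4762, 3.9030]

beam 1: φ=-135°, α=75°
  cosα=0.2588 sinα=0.9659 | (2,2) | tMaxX 2.9751 tMaxY 0.5590 | tΔX 3.8637 tΔY 1.0353
    t=0.5590 [y] (2,3) — stop
  → r_1 = 0.5590
beam 2: φ=-45°, α=165°
  cosα=-0.9659 sinα=0.2588 | (2,2) | tMaxX 0.2381 tMaxY 2.0864 | tΔX 1.0353 tΔY 3.8637
    t=0.2381 [x] (1,2)
    t=1.2734 [x] (0,2) — stop
  → r_2 = 1.2734
beam 3: φ=45°, α=255°
  cosα=-0.2588 sinα=-0.9659 | (2,2) | tMaxX 0.8887 tMaxY 0.4762 | tΔX 3.8637 tΔY 1.0353
    t=0.4762 [y] (2,1) — stop
  → r_3 = 0.4762
beam 4: φ=135°, α=345°
  cosα=0.9659 sinα=-0.2588 | (2,2) | tMaxX 0.7972 tMaxY 1.7773 | tΔX 1.0353 tΔY 3.8637
    t=0.7972 [x] (3,2)
    t=1.7773 [y] (3,1)
    t=1.8324 [x] (4,1)
    t=2.8677 [x] (5,1)
    t=3.9030 [x] (6,1) — stop
  → r_4 = 3.9030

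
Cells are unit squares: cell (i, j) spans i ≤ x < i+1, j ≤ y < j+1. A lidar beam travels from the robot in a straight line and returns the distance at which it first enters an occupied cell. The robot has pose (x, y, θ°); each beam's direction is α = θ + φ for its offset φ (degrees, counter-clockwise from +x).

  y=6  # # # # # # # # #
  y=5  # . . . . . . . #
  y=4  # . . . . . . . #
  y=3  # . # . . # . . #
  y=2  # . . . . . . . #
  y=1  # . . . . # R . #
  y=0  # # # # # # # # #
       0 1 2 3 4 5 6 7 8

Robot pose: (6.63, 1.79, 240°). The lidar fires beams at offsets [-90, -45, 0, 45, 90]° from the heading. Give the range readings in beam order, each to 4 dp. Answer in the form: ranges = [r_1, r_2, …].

beam 1: φ=-90°, α=150°
  direction (-0.8660, 0.5000); cell (6,1); t to first gridline: x 0.7275, y 0.4200 (then +1.1547 / +2.0000)
    (6,2) via y @ 0.4200
    (5,2) via x @ 0.7275
    (4,2) via x @ 1.8822
    (4,3) via y @ 2.4200
    (3,3) via x @ 3.0369
    (2,3) via x @ 4.1916  # hit
  → r_1 = 4.1916
beam 2: φ=-45°, α=195°
  direction (-0.9659, -0.2588); cell (6,1); t to first gridline: x 0.6522, y 3.0523 (then +1.0353 / +3.8637)
    (5,1) via x @ 0.6522  # hit
  → r_2 = 0.6522
beam 3: φ=0°, α=240°
  direction (-0.5000, -0.8660); cell (6,1); t to first gridline: x 1.2600, y 0.9122 (then +2.0000 / +1.1547)
    (6,0) via y @ 0.9122  # hit
  → r_3 = 0.9122
beam 4: φ=45°, α=285°
  direction (0.2588, -0.9659); cell (6,1); t to first gridline: x 1.4296, y 0.8179 (then +3.8637 / +1.0353)
    (6,0) via y @ 0.8179  # hit
  → r_4 = 0.8179
beam 5: φ=90°, α=330°
  direction (0.8660, -0.5000); cell (6,1); t to first gridline: x 0.4272, y 1.5800 (then +1.1547 / +2.0000)
    (7,1) via x @ 0.4272
    (7,0) via y @ 1.5800  # hit
  → r_5 = 1.5800

ranges = [4.1916, 0.6522, 0.9122, 0.8179, 1.5800]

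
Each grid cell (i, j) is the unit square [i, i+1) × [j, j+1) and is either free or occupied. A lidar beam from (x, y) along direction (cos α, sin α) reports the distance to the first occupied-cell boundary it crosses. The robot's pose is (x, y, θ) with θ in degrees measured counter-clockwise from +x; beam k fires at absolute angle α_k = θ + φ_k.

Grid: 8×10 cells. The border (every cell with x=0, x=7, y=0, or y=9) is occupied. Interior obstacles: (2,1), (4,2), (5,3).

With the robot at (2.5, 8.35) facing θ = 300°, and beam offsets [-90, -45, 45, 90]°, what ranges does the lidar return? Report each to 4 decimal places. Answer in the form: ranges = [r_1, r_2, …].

beam 1: φ=-90°, α=210°
  direction (-0.8660, -0.5000); cell (2,8); t to first gridline: x 0.5774, y 0.7000 (then +1.1547 / +2.0000)
    (1,8) via x @ 0.5774
    (1,7) via y @ 0.7000
    (0,7) via x @ 1.7321  # hit
  → r_1 = 1.7321
beam 2: φ=-45°, α=255°
  direction (-0.2588, -0.9659); cell (2,8); t to first gridline: x 1.9319, y 0.3623 (then +3.8637 / +1.0353)
    (2,7) via y @ 0.3623
    (2,6) via y @ 1.3976
    (1,6) via x @ 1.9319
    (1,5) via y @ 2.4329
    (1,4) via y @ 3.4682
    (1,3) via y @ 4.5035
    (1,2) via y @ 5.5387
    (0,2) via x @ 5.7956  # hit
  → r_2 = 5.7956
beam 3: φ=45°, α=345°
  direction (0.9659, -0.2588); cell (2,8); t to first gridline: x 0.5176, y 1.3523 (then +1.0353 / +3.8637)
    (3,8) via x @ 0.5176
    (3,7) via y @ 1.3523
    (4,7) via x @ 1.5529
    (5,7) via x @ 2.5882
    (6,7) via x @ 3.6235
    (7,7) via x @ 4.6587  # hit
  → r_3 = 4.6587
beam 4: φ=90°, α=30°
  direction (0.8660, 0.5000); cell (2,8); t to first gridline: x 0.5774, y 1.3000 (then +1.1547 / +2.0000)
    (3,8) via x @ 0.5774
    (3,9) via y @ 1.3000  # hit
  → r_4 = 1.3000

ranges = [1.7321, 5.7956, 4.6587, 1.3000]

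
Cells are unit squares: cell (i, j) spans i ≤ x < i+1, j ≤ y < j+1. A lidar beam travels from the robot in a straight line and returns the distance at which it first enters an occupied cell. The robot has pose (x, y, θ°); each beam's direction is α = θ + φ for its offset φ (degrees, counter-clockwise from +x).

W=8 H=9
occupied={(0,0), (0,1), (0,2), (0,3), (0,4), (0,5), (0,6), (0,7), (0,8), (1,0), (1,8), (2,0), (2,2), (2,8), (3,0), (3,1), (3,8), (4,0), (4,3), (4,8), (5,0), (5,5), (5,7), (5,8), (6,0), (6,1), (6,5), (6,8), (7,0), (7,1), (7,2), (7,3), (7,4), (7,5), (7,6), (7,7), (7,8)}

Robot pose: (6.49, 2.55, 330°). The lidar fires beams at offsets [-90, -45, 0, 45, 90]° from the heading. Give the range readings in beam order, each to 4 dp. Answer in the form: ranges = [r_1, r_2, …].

beam 1: φ=-90°, α=240°
  cosα=-0.5000 sinα=-0.8660 | (6,2) | tMaxX 0.9800 tMaxY 0.6351 | tΔX 2.0000 tΔY 1.1547
    t=0.6351 [y] (6,1) — stop
  → r_1 = 0.6351
beam 2: φ=-45°, α=285°
  cosα=0.2588 sinα=-0.9659 | (6,2) | tMaxX 1.9705 tMaxY 0.5694 | tΔX 3.8637 tΔY 1.0353
    t=0.5694 [y] (6,1) — stop
  → r_2 = 0.5694
beam 3: φ=0°, α=330°
  cosα=0.8660 sinα=-0.5000 | (6,2) | tMaxX 0.5889 tMaxY 1.1000 | tΔX 1.1547 tΔY 2.0000
    t=0.5889 [x] (7,2) — stop
  → r_3 = 0.5889
beam 4: φ=45°, α=15°
  cosα=0.9659 sinα=0.2588 | (6,2) | tMaxX 0.5280 tMaxY 1.7387 | tΔX 1.0353 tΔY 3.8637
    t=0.5280 [x] (7,2) — stop
  → r_4 = 0.5280
beam 5: φ=90°, α=60°
  cosα=0.5000 sinα=0.8660 | (6,2) | tMaxX 1.0200 tMaxY 0.5196 | tΔX 2.0000 tΔY 1.1547
    t=0.5196 [y] (6,3)
    t=1.0200 [x] (7,3) — stop
  → r_5 = 1.0200

ranges = [0.6351, 0.5694, 0.5889, 0.5280, 1.0200]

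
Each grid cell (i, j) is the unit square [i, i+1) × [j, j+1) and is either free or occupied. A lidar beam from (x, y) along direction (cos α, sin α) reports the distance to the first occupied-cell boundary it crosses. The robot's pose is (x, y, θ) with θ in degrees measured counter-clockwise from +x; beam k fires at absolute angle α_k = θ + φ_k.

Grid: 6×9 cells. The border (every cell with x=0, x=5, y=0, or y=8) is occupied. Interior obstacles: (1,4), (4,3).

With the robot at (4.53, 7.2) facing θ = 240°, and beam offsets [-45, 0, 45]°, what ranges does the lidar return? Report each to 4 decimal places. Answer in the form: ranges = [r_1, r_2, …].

ranges = [3.6545, 7.0600, 1.8159]

beam 1: φ=-45°, α=195°
  cosα=-0.9659 sinα=-0.2588 | (4,7) | tMaxX 0.5487 tMaxY 0.7727 | tΔX 1.0353 tΔY 3.8637
    t=0.5487 [x] (3,7)
    t=0.7727 [y] (3,6)
    t=1.5840 [x] (2,6)
    t=2.6192 [x] (1,6)
    t=3.6545 [x] (0,6) — stop
  → r_1 = 3.6545
beam 2: φ=0°, α=240°
  cosα=-0.5000 sinα=-0.8660 | (4,7) | tMaxX 1.0600 tMaxY 0.2309 | tΔX 2.0000 tΔY 1.1547
    t=0.2309 [y] (4,6)
    t=1.0600 [x] (3,6)
    t=1.3856 [y] (3,5)
    t=2.5403 [y] (3,4)
    t=3.0600 [x] (2,4)
    t=3.6950 [y] (2,3)
    t=4.8497 [y] (2,2)
    t=5.0600 [x] (1,2)
    t=6.0044 [y] (1,1)
    t=7.0600 [x] (0,1) — stop
  → r_2 = 7.0600
beam 3: φ=45°, α=285°
  cosα=0.2588 sinα=-0.9659 | (4,7) | tMaxX 1.8159 tMaxY 0.2071 | tΔX 3.8637 tΔY 1.0353
    t=0.2071 [y] (4,6)
    t=1.2423 [y] (4,5)
    t=1.8159 [x] (5,5) — stop
  → r_3 = 1.8159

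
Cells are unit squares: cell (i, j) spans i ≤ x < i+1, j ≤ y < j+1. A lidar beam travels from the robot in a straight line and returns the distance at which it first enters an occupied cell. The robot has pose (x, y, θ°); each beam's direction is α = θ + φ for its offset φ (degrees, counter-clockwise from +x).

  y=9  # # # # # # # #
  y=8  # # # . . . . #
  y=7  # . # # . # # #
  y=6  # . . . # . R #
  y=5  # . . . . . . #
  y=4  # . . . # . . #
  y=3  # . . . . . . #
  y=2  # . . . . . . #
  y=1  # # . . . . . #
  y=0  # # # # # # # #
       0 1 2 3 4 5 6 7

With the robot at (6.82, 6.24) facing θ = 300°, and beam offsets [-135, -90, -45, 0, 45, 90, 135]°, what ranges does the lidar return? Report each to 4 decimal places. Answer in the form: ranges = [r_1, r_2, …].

ranges = [1.8842, 2.4800, 5.4248, 0.3600, 0.1863, 0.2078, 0.6955]

beam 1: φ=-135°, α=165°
  dir = (cos 165°, sin 165°) = (-0.9659, 0.2588); from cell (6,6)
  next x-line at t=0.8489, next y-line at t=2.9364; Δt_x=1.0353, Δt_y=3.8637
    x: enter (5,6) at t=0.8489
    x: enter (4,6) at t=1.8842 ← occupied
  → r_1 = 1.8842
beam 2: φ=-90°, α=210°
  dir = (cos 210°, sin 210°) = (-0.8660, -0.5000); from cell (6,6)
  next x-line at t=0.9469, next y-line at t=0.4800; Δt_x=1.1547, Δt_y=2.0000
    y: enter (6,5) at t=0.4800
    x: enter (5,5) at t=0.9469
    x: enter (4,5) at t=2.1016
    y: enter (4,4) at t=2.4800 ← occupied
  → r_2 = 2.4800
beam 3: φ=-45°, α=255°
  dir = (cos 255°, sin 255°) = (-0.2588, -0.9659); from cell (6,6)
  next x-line at t=3.1682, next y-line at t=0.2485; Δt_x=3.8637, Δt_y=1.0353
    y: enter (6,5) at t=0.2485
    y: enter (6,4) at t=1.2837
    y: enter (6,3) at t=2.3190
    x: enter (5,3) at t=3.1682
    y: enter (5,2) at t=3.3543
    y: enter (5,1) at t=4.3896
    y: enter (5,0) at t=5.4248 ← occupied
  → r_3 = 5.4248
beam 4: φ=0°, α=300°
  dir = (cos 300°, sin 300°) = (0.5000, -0.8660); from cell (6,6)
  next x-line at t=0.3600, next y-line at t=0.2771; Δt_x=2.0000, Δt_y=1.1547
    y: enter (6,5) at t=0.2771
    x: enter (7,5) at t=0.3600 ← occupied
  → r_4 = 0.3600
beam 5: φ=45°, α=345°
  dir = (cos 345°, sin 345°) = (0.9659, -0.2588); from cell (6,6)
  next x-line at t=0.1863, next y-line at t=0.9273; Δt_x=1.0353, Δt_y=3.8637
    x: enter (7,6) at t=0.1863 ← occupied
  → r_5 = 0.1863
beam 6: φ=90°, α=30°
  dir = (cos 30°, sin 30°) = (0.8660, 0.5000); from cell (6,6)
  next x-line at t=0.2078, next y-line at t=1.5200; Δt_x=1.1547, Δt_y=2.0000
    x: enter (7,6) at t=0.2078 ← occupied
  → r_6 = 0.2078
beam 7: φ=135°, α=75°
  dir = (cos 75°, sin 75°) = (0.2588, 0.9659); from cell (6,6)
  next x-line at t=0.6955, next y-line at t=0.7868; Δt_x=3.8637, Δt_y=1.0353
    x: enter (7,6) at t=0.6955 ← occupied
  → r_7 = 0.6955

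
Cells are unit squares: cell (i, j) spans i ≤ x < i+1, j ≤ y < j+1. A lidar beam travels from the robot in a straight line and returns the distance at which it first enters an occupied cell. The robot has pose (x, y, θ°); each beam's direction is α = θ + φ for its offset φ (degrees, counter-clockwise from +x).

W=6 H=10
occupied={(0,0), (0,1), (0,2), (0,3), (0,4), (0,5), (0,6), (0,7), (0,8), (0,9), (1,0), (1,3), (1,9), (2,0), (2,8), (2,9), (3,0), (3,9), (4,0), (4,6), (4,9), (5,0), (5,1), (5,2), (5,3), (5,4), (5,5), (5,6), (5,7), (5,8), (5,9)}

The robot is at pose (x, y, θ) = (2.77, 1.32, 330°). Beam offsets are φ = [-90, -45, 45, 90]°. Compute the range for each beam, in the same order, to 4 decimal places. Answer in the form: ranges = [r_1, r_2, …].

beam 1: φ=-90°, α=240°
  dir = (cos 240°, sin 240°) = (-0.5000, -0.8660); from cell (2,1)
  next x-line at t=1.5400, next y-line at t=0.3695; Δt_x=2.0000, Δt_y=1.1547
    y: enter (2,0) at t=0.3695 ← occupied
  → r_1 = 0.3695
beam 2: φ=-45°, α=285°
  dir = (cos 285°, sin 285°) = (0.2588, -0.9659); from cell (2,1)
  next x-line at t=0.8887, next y-line at t=0.3313; Δt_x=3.8637, Δt_y=1.0353
    y: enter (2,0) at t=0.3313 ← occupied
  → r_2 = 0.3313
beam 3: φ=45°, α=15°
  dir = (cos 15°, sin 15°) = (0.9659, 0.2588); from cell (2,1)
  next x-line at t=0.2381, next y-line at t=2.6273; Δt_x=1.0353, Δt_y=3.8637
    x: enter (3,1) at t=0.2381
    x: enter (4,1) at t=1.2734
    x: enter (5,1) at t=2.3087 ← occupied
  → r_3 = 2.3087
beam 4: φ=90°, α=60°
  dir = (cos 60°, sin 60°) = (0.5000, 0.8660); from cell (2,1)
  next x-line at t=0.4600, next y-line at t=0.7852; Δt_x=2.0000, Δt_y=1.1547
    x: enter (3,1) at t=0.4600
    y: enter (3,2) at t=0.7852
    y: enter (3,3) at t=1.9399
    x: enter (4,3) at t=2.4600
    y: enter (4,4) at t=3.0946
    y: enter (4,5) at t=4.2493
    x: enter (5,5) at t=4.4600 ← occupied
  → r_4 = 4.4600

ranges = [0.3695, 0.3313, 2.3087, 4.4600]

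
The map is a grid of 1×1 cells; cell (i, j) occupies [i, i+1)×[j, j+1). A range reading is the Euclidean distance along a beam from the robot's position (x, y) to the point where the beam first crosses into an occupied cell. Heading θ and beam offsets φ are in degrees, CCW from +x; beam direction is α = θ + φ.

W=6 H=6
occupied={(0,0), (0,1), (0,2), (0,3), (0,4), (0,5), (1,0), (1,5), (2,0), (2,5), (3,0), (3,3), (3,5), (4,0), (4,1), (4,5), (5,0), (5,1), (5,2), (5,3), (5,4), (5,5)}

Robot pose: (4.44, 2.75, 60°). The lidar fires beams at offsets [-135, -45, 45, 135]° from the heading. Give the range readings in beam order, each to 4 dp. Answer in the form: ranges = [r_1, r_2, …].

ranges = [0.7765, 0.5798, 2.3294, 3.5614]

beam 1: φ=-135°, α=285°
  direction (0.2588, -0.9659); cell (4,2); t to first gridline: x 2.1637, y 0.7765 (then +3.8637 / +1.0353)
    (4,1) via y @ 0.7765  # hit
  → r_1 = 0.7765
beam 2: φ=-45°, α=15°
  direction (0.9659, 0.2588); cell (4,2); t to first gridline: x 0.5798, y 0.9659 (then +1.0353 / +3.8637)
    (5,2) via x @ 0.5798  # hit
  → r_2 = 0.5798
beam 3: φ=45°, α=105°
  direction (-0.2588, 0.9659); cell (4,2); t to first gridline: x 1.7000, y 0.2588 (then +3.8637 / +1.0353)
    (4,3) via y @ 0.2588
    (4,4) via y @ 1.2941
    (3,4) via x @ 1.7000
    (3,5) via y @ 2.3294  # hit
  → r_3 = 2.3294
beam 4: φ=135°, α=195°
  direction (-0.9659, -0.2588); cell (4,2); t to first gridline: x 0.4555, y 2.8978 (then +1.0353 / +3.8637)
    (3,2) via x @ 0.4555
    (2,2) via x @ 1.4908
    (1,2) via x @ 2.5261
    (1,1) via y @ 2.8978
    (0,1) via x @ 3.5614  # hit
  → r_4 = 3.5614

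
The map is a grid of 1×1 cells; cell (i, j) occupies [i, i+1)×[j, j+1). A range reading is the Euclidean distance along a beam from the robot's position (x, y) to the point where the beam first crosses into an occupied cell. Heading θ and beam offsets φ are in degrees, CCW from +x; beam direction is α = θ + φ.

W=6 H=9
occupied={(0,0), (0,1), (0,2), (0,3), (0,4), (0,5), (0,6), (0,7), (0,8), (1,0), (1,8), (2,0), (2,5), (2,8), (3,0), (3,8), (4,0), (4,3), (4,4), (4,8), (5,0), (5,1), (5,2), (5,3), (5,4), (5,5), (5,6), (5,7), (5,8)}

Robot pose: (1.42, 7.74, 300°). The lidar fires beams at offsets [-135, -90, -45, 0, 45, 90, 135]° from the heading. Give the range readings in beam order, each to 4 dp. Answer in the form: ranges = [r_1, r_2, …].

beam 1: φ=-135°, α=165°
  direction (-0.9659, 0.2588); cell (1,7); t to first gridline: x 0.4348, y 1.0046 (then +1.0353 / +3.8637)
    (0,7) via x @ 0.4348  # hit
  → r_1 = 0.4348
beam 2: φ=-90°, α=210°
  direction (-0.8660, -0.5000); cell (1,7); t to first gridline: x 0.4850, y 1.4800 (then +1.1547 / +2.0000)
    (0,7) via x @ 0.4850  # hit
  → r_2 = 0.4850
beam 3: φ=-45°, α=255°
  direction (-0.2588, -0.9659); cell (1,7); t to first gridline: x 1.6228, y 0.7661 (then +3.8637 / +1.0353)
    (1,6) via y @ 0.7661
    (0,6) via x @ 1.6228  # hit
  → r_3 = 1.6228
beam 4: φ=0°, α=300°
  direction (0.5000, -0.8660); cell (1,7); t to first gridline: x 1.1600, y 0.8545 (then +2.0000 / +1.1547)
    (1,6) via y @ 0.8545
    (2,6) via x @ 1.1600
    (2,5) via y @ 2.0092  # hit
  → r_4 = 2.0092
beam 5: φ=45°, α=345°
  direction (0.9659, -0.2588); cell (1,7); t to first gridline: x 0.6005, y 2.8591 (then +1.0353 / +3.8637)
    (2,7) via x @ 0.6005
    (3,7) via x @ 1.6357
    (4,7) via x @ 2.6710
    (4,6) via y @ 2.8591
    (5,6) via x @ 3.7063  # hit
  → r_5 = 3.7063
beam 6: φ=90°, α=30°
  direction (0.8660, 0.5000); cell (1,7); t to first gridline: x 0.6697, y 0.5200 (then +1.1547 / +2.0000)
    (1,8) via y @ 0.5200  # hit
  → r_6 = 0.5200
beam 7: φ=135°, α=75°
  direction (0.2588, 0.9659); cell (1,7); t to first gridline: x 2.2409, y 0.2692 (then +3.8637 / +1.0353)
    (1,8) via y @ 0.2692  # hit
  → r_7 = 0.2692

ranges = [0.4348, 0.4850, 1.6228, 2.0092, 3.7063, 0.5200, 0.2692]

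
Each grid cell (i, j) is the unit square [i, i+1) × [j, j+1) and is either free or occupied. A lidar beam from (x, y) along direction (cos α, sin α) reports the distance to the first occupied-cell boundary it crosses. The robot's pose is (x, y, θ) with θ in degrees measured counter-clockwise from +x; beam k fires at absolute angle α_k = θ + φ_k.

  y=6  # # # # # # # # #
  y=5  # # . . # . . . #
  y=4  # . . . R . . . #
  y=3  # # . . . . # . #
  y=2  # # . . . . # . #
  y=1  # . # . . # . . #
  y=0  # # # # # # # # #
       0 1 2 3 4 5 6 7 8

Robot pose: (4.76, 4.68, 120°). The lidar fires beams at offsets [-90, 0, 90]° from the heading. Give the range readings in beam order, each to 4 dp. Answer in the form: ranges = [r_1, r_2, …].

beam 1: φ=-90°, α=30°
  cosα=0.8660 sinα=0.5000 | (4,4) | tMaxX 0.2771 tMaxY 0.6400 | tΔX 1.1547 tΔY 2.0000
    t=0.2771 [x] (5,4)
    t=0.6400 [y] (5,5)
    t=1.4318 [x] (6,5)
    t=2.5865 [x] (7,5)
    t=2.6400 [y] (7,6) — stop
  → r_1 = 2.6400
beam 2: φ=0°, α=120°
  cosα=-0.5000 sinα=0.8660 | (4,4) | tMaxX 1.5200 tMaxY 0.3695 | tΔX 2.0000 tΔY 1.1547
    t=0.3695 [y] (4,5) — stop
  → r_2 = 0.3695
beam 3: φ=90°, α=210°
  cosα=-0.8660 sinα=-0.5000 | (4,4) | tMaxX 0.8776 tMaxY 1.3600 | tΔX 1.1547 tΔY 2.0000
    t=0.8776 [x] (3,4)
    t=1.3600 [y] (3,3)
    t=2.0323 [x] (2,3)
    t=3.1870 [x] (1,3) — stop
  → r_3 = 3.1870

ranges = [2.6400, 0.3695, 3.1870]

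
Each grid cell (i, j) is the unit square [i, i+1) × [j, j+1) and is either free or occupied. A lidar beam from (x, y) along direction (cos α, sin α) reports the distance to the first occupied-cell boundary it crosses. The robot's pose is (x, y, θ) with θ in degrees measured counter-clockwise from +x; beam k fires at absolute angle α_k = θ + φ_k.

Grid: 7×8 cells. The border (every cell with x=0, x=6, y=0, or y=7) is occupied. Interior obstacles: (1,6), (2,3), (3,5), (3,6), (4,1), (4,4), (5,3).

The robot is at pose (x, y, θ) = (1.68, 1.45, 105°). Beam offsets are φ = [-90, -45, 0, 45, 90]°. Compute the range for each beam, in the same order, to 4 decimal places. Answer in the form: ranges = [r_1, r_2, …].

beam 1: φ=-90°, α=15°
  d=(0.9659,0.2588)  start (1,1)  tX=0.3313 tY=2.1250  stride 1/|dx|=1.0353 1/|dy|=3.8637
    cross x-line → (2,1), t=0.3313
    cross x-line → (3,1), t=1.3666
    cross y-line → (3,2), t=2.1250
    cross x-line → (4,2), t=2.4018
    cross x-line → (5,2), t=3.4371
    cross x-line → (6,2), t=4.4724 (wall)
  → r_1 = 4.4724
beam 2: φ=-45°, α=60°
  d=(0.5000,0.8660)  start (1,1)  tX=0.6400 tY=0.6351  stride 1/|dx|=2.0000 1/|dy|=1.1547
    cross y-line → (1,2), t=0.6351
    cross x-line → (2,2), t=0.6400
    cross y-line → (2,3), t=1.7898 (wall)
  → r_2 = 1.7898
beam 3: φ=0°, α=105°
  d=(-0.2588,0.9659)  start (1,1)  tX=2.6273 tY=0.5694  stride 1/|dx|=3.8637 1/|dy|=1.0353
    cross y-line → (1,2), t=0.5694
    cross y-line → (1,3), t=1.6047
    cross x-line → (0,3), t=2.6273 (wall)
  → r_3 = 2.6273
beam 4: φ=45°, α=150°
  d=(-0.8660,0.5000)  start (1,1)  tX=0.7852 tY=1.1000  stride 1/|dx|=1.1547 1/|dy|=2.0000
    cross x-line → (0,1), t=0.7852 (wall)
  → r_4 = 0.7852
beam 5: φ=90°, α=195°
  d=(-0.9659,-0.2588)  start (1,1)  tX=0.7040 tY=1.7387  stride 1/|dx|=1.0353 1/|dy|=3.8637
    cross x-line → (0,1), t=0.7040 (wall)
  → r_5 = 0.7040

ranges = [4.4724, 1.7898, 2.6273, 0.7852, 0.7040]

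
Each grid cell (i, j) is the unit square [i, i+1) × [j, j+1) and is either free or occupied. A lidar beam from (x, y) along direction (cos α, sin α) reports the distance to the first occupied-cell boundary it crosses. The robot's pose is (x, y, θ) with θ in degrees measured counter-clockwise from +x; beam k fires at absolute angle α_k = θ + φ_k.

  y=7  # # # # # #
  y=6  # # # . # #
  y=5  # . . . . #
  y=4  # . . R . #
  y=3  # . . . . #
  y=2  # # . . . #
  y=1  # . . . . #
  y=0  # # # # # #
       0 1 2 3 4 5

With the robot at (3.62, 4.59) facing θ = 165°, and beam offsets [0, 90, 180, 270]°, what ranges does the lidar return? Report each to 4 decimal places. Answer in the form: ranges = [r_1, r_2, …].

ranges = [2.7124, 3.7166, 1.4287, 1.4682]

beam 1: φ=0°, α=165°
  direction (-0.9659, 0.2588); cell (3,4); t to first gridline: x 0.6419, y 1.5841 (then +1.0353 / +3.8637)
    (2,4) via x @ 0.6419
    (2,5) via y @ 1.5841
    (1,5) via x @ 1.6771
    (0,5) via x @ 2.7124  # hit
  → r_1 = 2.7124
beam 2: φ=90°, α=255°
  direction (-0.2588, -0.9659); cell (3,4); t to first gridline: x 2.3955, y 0.6108 (then +3.8637 / +1.0353)
    (3,3) via y @ 0.6108
    (3,2) via y @ 1.6461
    (2,2) via x @ 2.3955
    (2,1) via y @ 2.6814
    (2,0) via y @ 3.7166  # hit
  → r_2 = 3.7166
beam 3: φ=180°, α=345°
  direction (0.9659, -0.2588); cell (3,4); t to first gridline: x 0.3934, y 2.2796 (then +1.0353 / +3.8637)
    (4,4) via x @ 0.3934
    (5,4) via x @ 1.4287  # hit
  → r_3 = 1.4287
beam 4: φ=270°, α=75°
  direction (0.2588, 0.9659); cell (3,4); t to first gridline: x 1.4682, y 0.4245 (then +3.8637 / +1.0353)
    (3,5) via y @ 0.4245
    (3,6) via y @ 1.4597
    (4,6) via x @ 1.4682  # hit
  → r_4 = 1.4682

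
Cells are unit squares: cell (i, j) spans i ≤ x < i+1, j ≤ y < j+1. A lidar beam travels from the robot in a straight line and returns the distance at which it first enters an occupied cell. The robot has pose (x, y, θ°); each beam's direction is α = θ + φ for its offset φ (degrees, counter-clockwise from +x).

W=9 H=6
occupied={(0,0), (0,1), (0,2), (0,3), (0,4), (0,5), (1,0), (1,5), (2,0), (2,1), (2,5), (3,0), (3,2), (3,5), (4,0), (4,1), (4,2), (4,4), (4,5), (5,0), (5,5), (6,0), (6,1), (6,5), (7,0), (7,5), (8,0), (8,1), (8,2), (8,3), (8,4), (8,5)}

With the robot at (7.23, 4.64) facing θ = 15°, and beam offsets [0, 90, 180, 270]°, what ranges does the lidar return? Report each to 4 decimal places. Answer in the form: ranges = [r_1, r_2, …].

beam 1: φ=0°, α=15°
  direction (0.9659, 0.2588); cell (7,4); t to first gridline: x 0.7972, y 1.3909 (then +1.0353 / +3.8637)
    (8,4) via x @ 0.7972  # hit
  → r_1 = 0.7972
beam 2: φ=90°, α=105°
  direction (-0.2588, 0.9659); cell (7,4); t to first gridline: x 0.8887, y 0.3727 (then +3.8637 / +1.0353)
    (7,5) via y @ 0.3727  # hit
  → r_2 = 0.3727
beam 3: φ=180°, α=195°
  direction (-0.9659, -0.2588); cell (7,4); t to first gridline: x 0.2381, y 2.4728 (then +1.0353 / +3.8637)
    (6,4) via x @ 0.2381
    (5,4) via x @ 1.2734
    (4,4) via x @ 2.3087  # hit
  → r_3 = 2.3087
beam 4: φ=270°, α=285°
  direction (0.2588, -0.9659); cell (7,4); t to first gridline: x 2.9751, y 0.6626 (then +3.8637 / +1.0353)
    (7,3) via y @ 0.6626
    (7,2) via y @ 1.6979
    (7,1) via y @ 2.7331
    (8,1) via x @ 2.9751  # hit
  → r_4 = 2.9751

ranges = [0.7972, 0.3727, 2.3087, 2.9751]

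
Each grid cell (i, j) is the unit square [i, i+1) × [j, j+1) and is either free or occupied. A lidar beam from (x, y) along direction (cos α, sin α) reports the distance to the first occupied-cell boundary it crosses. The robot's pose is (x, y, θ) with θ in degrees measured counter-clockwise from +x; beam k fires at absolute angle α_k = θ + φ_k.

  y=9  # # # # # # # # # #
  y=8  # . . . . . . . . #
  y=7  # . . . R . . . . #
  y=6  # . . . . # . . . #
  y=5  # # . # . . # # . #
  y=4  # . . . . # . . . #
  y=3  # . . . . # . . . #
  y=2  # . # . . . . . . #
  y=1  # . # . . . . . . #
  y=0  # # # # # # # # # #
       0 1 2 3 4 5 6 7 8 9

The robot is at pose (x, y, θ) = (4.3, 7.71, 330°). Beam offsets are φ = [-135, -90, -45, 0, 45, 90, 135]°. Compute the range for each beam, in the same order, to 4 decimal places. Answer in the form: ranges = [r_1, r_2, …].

beam 1: φ=-135°, α=195°
  direction (-0.9659, -0.2588); cell (4,7); t to first gridline: x 0.3106, y 2.7432 (then +1.0353 / +3.8637)
    (3,7) via x @ 0.3106
    (2,7) via x @ 1.3459
    (1,7) via x @ 2.3811
    (1,6) via y @ 2.7432
    (0,6) via x @ 3.4164  # hit
  → r_1 = 3.4164
beam 2: φ=-90°, α=240°
  direction (-0.5000, -0.8660); cell (4,7); t to first gridline: x 0.6000, y 0.8198 (then +2.0000 / +1.1547)
    (3,7) via x @ 0.6000
    (3,6) via y @ 0.8198
    (3,5) via y @ 1.9745  # hit
  → r_2 = 1.9745
beam 3: φ=-45°, α=285°
  direction (0.2588, -0.9659); cell (4,7); t to first gridline: x 2.7046, y 0.7350 (then +3.8637 / +1.0353)
    (4,6) via y @ 0.7350
    (4,5) via y @ 1.7703
    (5,5) via x @ 2.7046
    (5,4) via y @ 2.8056  # hit
  → r_3 = 2.8056
beam 4: φ=0°, α=330°
  direction (0.8660, -0.5000); cell (4,7); t to first gridline: x 0.8083, y 1.4200 (then +1.1547 / +2.0000)
    (5,7) via x @ 0.8083
    (5,6) via y @ 1.4200  # hit
  → r_4 = 1.4200
beam 5: φ=45°, α=15°
  direction (0.9659, 0.2588); cell (4,7); t to first gridline: x 0.7247, y 1.1205 (then +1.0353 / +3.8637)
    (5,7) via x @ 0.7247
    (5,8) via y @ 1.1205
    (6,8) via x @ 1.7600
    (7,8) via x @ 2.7952
    (8,8) via x @ 3.8305
    (9,8) via x @ 4.8658  # hit
  → r_5 = 4.8658
beam 6: φ=90°, α=60°
  direction (0.5000, 0.8660); cell (4,7); t to first gridline: x 1.4000, y 0.3349 (then +2.0000 / +1.1547)
    (4,8) via y @ 0.3349
    (5,8) via x @ 1.4000
    (5,9) via y @ 1.4896  # hit
  → r_6 = 1.4896
beam 7: φ=135°, α=105°
  direction (-0.2588, 0.9659); cell (4,7); t to first gridline: x 1.1591, y 0.3002 (then +3.8637 / +1.0353)
    (4,8) via y @ 0.3002
    (3,8) via x @ 1.1591
    (3,9) via y @ 1.3355  # hit
  → r_7 = 1.3355

ranges = [3.4164, 1.9745, 2.8056, 1.4200, 4.8658, 1.4896, 1.3355]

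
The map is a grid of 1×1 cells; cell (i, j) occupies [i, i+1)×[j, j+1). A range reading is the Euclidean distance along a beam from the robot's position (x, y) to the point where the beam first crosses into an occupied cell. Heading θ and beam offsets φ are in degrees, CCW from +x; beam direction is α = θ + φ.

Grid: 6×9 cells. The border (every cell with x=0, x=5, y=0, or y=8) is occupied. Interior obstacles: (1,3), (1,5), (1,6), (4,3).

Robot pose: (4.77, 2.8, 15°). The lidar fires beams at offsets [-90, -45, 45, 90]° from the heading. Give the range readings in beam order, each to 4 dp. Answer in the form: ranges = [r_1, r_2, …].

beam 1: φ=-90°, α=285°
  cosα=0.2588 sinα=-0.9659 | (4,2) | tMaxX 0.8887 tMaxY 0.8282 | tΔX 3.8637 tΔY 1.0353
    t=0.8282 [y] (4,1)
    t=0.8887 [x] (5,1) — stop
  → r_1 = 0.8887
beam 2: φ=-45°, α=330°
  cosα=0.8660 sinα=-0.5000 | (4,2) | tMaxX 0.2656 tMaxY 1.6000 | tΔX 1.1547 tΔY 2.0000
    t=0.2656 [x] (5,2) — stop
  → r_2 = 0.2656
beam 3: φ=45°, α=60°
  cosα=0.5000 sinα=0.8660 | (4,2) | tMaxX 0.4600 tMaxY 0.2309 | tΔX 2.0000 tΔY 1.1547
    t=0.2309 [y] (4,3) — stop
  → r_3 = 0.2309
beam 4: φ=90°, α=105°
  cosα=-0.2588 sinα=0.9659 | (4,2) | tMaxX 2.9751 tMaxY 0.2071 | tΔX 3.8637 tΔY 1.0353
    t=0.2071 [y] (4,3) — stop
  → r_4 = 0.2071

ranges = [0.8887, 0.2656, 0.2309, 0.2071]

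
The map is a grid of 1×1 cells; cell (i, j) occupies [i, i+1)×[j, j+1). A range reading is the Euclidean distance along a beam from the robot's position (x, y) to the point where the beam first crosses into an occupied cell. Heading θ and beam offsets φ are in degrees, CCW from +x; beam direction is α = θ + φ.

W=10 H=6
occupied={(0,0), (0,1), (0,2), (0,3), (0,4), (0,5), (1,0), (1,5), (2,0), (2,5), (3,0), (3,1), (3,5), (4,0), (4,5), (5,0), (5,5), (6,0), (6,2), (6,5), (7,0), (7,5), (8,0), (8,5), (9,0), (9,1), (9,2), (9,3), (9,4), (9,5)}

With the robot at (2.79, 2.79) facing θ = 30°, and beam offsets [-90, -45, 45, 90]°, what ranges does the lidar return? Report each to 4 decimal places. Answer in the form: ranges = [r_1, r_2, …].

ranges = [0.9122, 6.4291, 2.2880, 2.5519]

beam 1: φ=-90°, α=300°
  cosα=0.5000 sinα=-0.8660 | (2,2) | tMaxX 0.4200 tMaxY 0.9122 | tΔX 2.0000 tΔY 1.1547
    t=0.4200 [x] (3,2)
    t=0.9122 [y] (3,1) — stop
  → r_1 = 0.9122
beam 2: φ=-45°, α=345°
  cosα=0.9659 sinα=-0.2588 | (2,2) | tMaxX 0.2174 tMaxY 3.0523 | tΔX 1.0353 tΔY 3.8637
    t=0.2174 [x] (3,2)
    t=1.2527 [x] (4,2)
    t=2.2880 [x] (5,2)
    t=3.0523 [y] (5,1)
    t=3.3232 [x] (6,1)
    t=4.3585 [x] (7,1)
    t=5.3938 [x] (8,1)
    t=6.4291 [x] (9,1) — stop
  → r_2 = 6.4291
beam 3: φ=45°, α=75°
  cosα=0.2588 sinα=0.9659 | (2,2) | tMaxX 0.8114 tMaxY 0.2174 | tΔX 3.8637 tΔY 1.0353
    t=0.2174 [y] (2,3)
    t=0.8114 [x] (3,3)
    t=1.2527 [y] (3,4)
    t=2.2880 [y] (3,5) — stop
  → r_3 = 2.2880
beam 4: φ=90°, α=120°
  cosα=-0.5000 sinα=0.8660 | (2,2) | tMaxX 1.5800 tMaxY 0.2425 | tΔX 2.0000 tΔY 1.1547
    t=0.2425 [y] (2,3)
    t=1.3972 [y] (2,4)
    t=1.5800 [x] (1,4)
    t=2.5519 [y] (1,5) — stop
  → r_4 = 2.5519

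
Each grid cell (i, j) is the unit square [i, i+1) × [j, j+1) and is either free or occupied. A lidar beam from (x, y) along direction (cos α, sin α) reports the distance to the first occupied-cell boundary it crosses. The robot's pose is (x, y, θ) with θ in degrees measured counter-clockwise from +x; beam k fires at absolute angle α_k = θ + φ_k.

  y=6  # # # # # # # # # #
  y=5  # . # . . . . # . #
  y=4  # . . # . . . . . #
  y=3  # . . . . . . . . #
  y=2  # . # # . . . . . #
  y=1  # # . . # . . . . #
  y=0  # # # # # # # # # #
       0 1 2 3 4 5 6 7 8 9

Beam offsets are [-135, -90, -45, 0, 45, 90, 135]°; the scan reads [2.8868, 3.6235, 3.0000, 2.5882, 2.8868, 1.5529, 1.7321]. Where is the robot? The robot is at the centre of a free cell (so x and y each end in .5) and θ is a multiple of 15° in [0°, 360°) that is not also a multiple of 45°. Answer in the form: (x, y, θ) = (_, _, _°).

Candidates: 33 free-cell centres × 16 headings = 528 poses. Raycast each; keep the one whose scan matches to 4 dp.
  (1.5, 3.5, 150°): beam 1 = 1.9319 ≠ 2.8868 ✗
  (3.5, 5.5, 15°): beam 1 = 0.5774 ≠ 2.8868 ✗
  (6.5, 4.5, 150°): beam 1 = 2.5882 ≠ 2.8868 ✗
  (6.5, 5.5, 75°): beam 1 = 5.0000 ≠ 2.8868 ✗
  (2.5, 3.5, 165°): beam 1 = 1.0000 ≠ 2.8868 ✗
  …
  (7.5, 3.5, 255°): r_1=2.8868, r_2=3.6235, r_3=3.0000, r_4=2.5882, r_5=2.8868, r_6=1.5529, r_7=1.7321 — all match ✓
Only this pose fits every beam.

(x, y, θ) = (7.5, 3.5, 255°)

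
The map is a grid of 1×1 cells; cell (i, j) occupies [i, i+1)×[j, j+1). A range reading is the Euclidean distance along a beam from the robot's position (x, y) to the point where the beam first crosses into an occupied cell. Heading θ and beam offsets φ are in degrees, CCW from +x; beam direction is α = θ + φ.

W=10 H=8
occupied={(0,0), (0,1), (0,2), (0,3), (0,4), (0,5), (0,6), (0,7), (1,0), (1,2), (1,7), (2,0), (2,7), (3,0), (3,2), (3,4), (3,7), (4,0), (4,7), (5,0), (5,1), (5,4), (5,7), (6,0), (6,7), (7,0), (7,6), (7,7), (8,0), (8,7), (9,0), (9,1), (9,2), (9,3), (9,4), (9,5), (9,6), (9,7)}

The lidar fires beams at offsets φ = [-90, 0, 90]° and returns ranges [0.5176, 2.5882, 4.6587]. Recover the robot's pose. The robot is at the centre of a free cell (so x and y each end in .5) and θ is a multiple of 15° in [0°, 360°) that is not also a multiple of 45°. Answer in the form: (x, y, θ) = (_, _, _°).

(x, y, θ) = (8.5, 3.5, 105°)

Enumerate (i+0.5, j+0.5, θ) over the 42 free cells and 16 admissible headings. For each, cast all 3 beams and compare to the given ranges.
  (6.5, 2.5, 240°): beam 1 = 3.0000 ≠ 0.5176 ✗
  (3.5, 5.5, 195°): beam 1 = 1.5529 ≠ 0.5176 ✗
  (5.5, 3.5, 240°): beam 1 = 1.7321 ≠ 0.5176 ✗
  (8.5, 2.5, 120°): beam 1 = 0.5774 ≠ 0.5176 ✗
  …
  (8.5, 3.5, 105°): r_1=0.5176, r_2=2.5882, r_3=4.6587 — all match ✓
No second candidate reproduces the full scan.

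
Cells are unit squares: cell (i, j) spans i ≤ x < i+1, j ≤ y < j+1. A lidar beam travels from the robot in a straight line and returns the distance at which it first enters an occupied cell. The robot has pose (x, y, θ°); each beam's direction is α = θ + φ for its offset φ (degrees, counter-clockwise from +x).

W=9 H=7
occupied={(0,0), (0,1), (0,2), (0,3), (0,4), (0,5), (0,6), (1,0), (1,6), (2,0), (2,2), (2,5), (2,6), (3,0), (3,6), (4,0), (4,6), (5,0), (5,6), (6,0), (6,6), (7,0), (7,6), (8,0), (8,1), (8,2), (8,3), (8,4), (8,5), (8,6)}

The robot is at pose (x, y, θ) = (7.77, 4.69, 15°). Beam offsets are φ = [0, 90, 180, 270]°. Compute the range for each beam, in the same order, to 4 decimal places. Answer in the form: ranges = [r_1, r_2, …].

ranges = [0.2381, 1.3562, 7.0088, 0.8887]

beam 1: φ=0°, α=15°
  direction (0.9659, 0.2588); cell (7,4); t to first gridline: x 0.2381, y 1.1977 (then +1.0353 / +3.8637)
    (8,4) via x @ 0.2381  # hit
  → r_1 = 0.2381
beam 2: φ=90°, α=105°
  direction (-0.2588, 0.9659); cell (7,4); t to first gridline: x 2.9751, y 0.3209 (then +3.8637 / +1.0353)
    (7,5) via y @ 0.3209
    (7,6) via y @ 1.3562  # hit
  → r_2 = 1.3562
beam 3: φ=180°, α=195°
  direction (-0.9659, -0.2588); cell (7,4); t to first gridline: x 0.7972, y 2.6660 (then +1.0353 / +3.8637)
    (6,4) via x @ 0.7972
    (5,4) via x @ 1.8324
    (5,3) via y @ 2.6660
    (4,3) via x @ 2.8677
    (3,3) via x @ 3.9030
    (2,3) via x @ 4.9383
    (1,3) via x @ 5.9735
    (1,2) via y @ 6.5297
    (0,2) via x @ 7.0088  # hit
  → r_3 = 7.0088
beam 4: φ=270°, α=285°
  direction (0.2588, -0.9659); cell (7,4); t to first gridline: x 0.8887, y 0.7143 (then +3.8637 / +1.0353)
    (7,3) via y @ 0.7143
    (8,3) via x @ 0.8887  # hit
  → r_4 = 0.8887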